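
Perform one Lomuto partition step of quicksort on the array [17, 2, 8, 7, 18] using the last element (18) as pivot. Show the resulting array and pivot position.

Lomuto partition with pivot = 18:

Initial array: [17, 2, 8, 7, 18]

arr[0]=17 <= 18: swap with position 0, array becomes [17, 2, 8, 7, 18]
arr[1]=2 <= 18: swap with position 1, array becomes [17, 2, 8, 7, 18]
arr[2]=8 <= 18: swap with position 2, array becomes [17, 2, 8, 7, 18]
arr[3]=7 <= 18: swap with position 3, array becomes [17, 2, 8, 7, 18]

Place pivot at position 4: [17, 2, 8, 7, 18]
Pivot position: 4

After partitioning with pivot 18, the array becomes [17, 2, 8, 7, 18]. The pivot is placed at index 4. All elements to the left of the pivot are <= 18, and all elements to the right are > 18.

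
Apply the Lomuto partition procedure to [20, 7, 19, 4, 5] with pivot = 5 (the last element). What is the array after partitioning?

Lomuto partition with pivot = 5:

Initial array: [20, 7, 19, 4, 5]

arr[0]=20 > 5: no swap
arr[1]=7 > 5: no swap
arr[2]=19 > 5: no swap
arr[3]=4 <= 5: swap with position 0, array becomes [4, 7, 19, 20, 5]

Place pivot at position 1: [4, 5, 19, 20, 7]
Pivot position: 1

After partitioning with pivot 5, the array becomes [4, 5, 19, 20, 7]. The pivot is placed at index 1. All elements to the left of the pivot are <= 5, and all elements to the right are > 5.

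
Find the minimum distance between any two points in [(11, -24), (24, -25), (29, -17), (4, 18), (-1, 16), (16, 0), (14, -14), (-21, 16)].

Computing all pairwise distances among 8 points:

d((11, -24), (24, -25)) = 13.0384
d((11, -24), (29, -17)) = 19.3132
d((11, -24), (4, 18)) = 42.5793
d((11, -24), (-1, 16)) = 41.7612
d((11, -24), (16, 0)) = 24.5153
d((11, -24), (14, -14)) = 10.4403
d((11, -24), (-21, 16)) = 51.225
d((24, -25), (29, -17)) = 9.434
d((24, -25), (4, 18)) = 47.4236
d((24, -25), (-1, 16)) = 48.0208
d((24, -25), (16, 0)) = 26.2488
d((24, -25), (14, -14)) = 14.8661
d((24, -25), (-21, 16)) = 60.8769
d((29, -17), (4, 18)) = 43.0116
d((29, -17), (-1, 16)) = 44.5982
d((29, -17), (16, 0)) = 21.4009
d((29, -17), (14, -14)) = 15.2971
d((29, -17), (-21, 16)) = 59.9083
d((4, 18), (-1, 16)) = 5.3852 <-- minimum
d((4, 18), (16, 0)) = 21.6333
d((4, 18), (14, -14)) = 33.5261
d((4, 18), (-21, 16)) = 25.0799
d((-1, 16), (16, 0)) = 23.3452
d((-1, 16), (14, -14)) = 33.541
d((-1, 16), (-21, 16)) = 20.0
d((16, 0), (14, -14)) = 14.1421
d((16, 0), (-21, 16)) = 40.3113
d((14, -14), (-21, 16)) = 46.0977

Closest pair: (4, 18) and (-1, 16) with distance 5.3852

The closest pair is (4, 18) and (-1, 16) with Euclidean distance 5.3852. For 8 points, brute-force pairwise comparison is shown above. For large n, the divide-and-conquer algorithm (sort by x, recurse on halves, check the dividing strip) achieves O(n log n).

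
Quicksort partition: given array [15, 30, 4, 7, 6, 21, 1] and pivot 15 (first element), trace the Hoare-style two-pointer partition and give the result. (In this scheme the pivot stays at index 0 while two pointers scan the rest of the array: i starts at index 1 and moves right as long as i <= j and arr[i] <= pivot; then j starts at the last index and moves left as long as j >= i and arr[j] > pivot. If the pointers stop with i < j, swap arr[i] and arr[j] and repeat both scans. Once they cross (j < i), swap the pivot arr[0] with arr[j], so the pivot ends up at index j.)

Hoare-style two-pointer partition with pivot = 15:

Initial array: [15, 30, 4, 7, 6, 21, 1]

Pointers start at i = 1, j = 6.
i stops at index 1 (arr[1]=30 > 15), j stops at index 6 (arr[6]=1 <= 15): swap arr[1] and arr[6], array becomes [15, 1, 4, 7, 6, 21, 30]
i ends at 5, j ends at 4: the pointers have crossed (j < i), so scanning stops.

Swap pivot arr[0] with arr[4] to place pivot at position 4: [6, 1, 4, 7, 15, 21, 30]
Pivot position: 4

After partitioning with pivot 15, the array becomes [6, 1, 4, 7, 15, 21, 30]. The pivot is placed at index 4. All elements to the left of the pivot are <= 15, and all elements to the right are > 15.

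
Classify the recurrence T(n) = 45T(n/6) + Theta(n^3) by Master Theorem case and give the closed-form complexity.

Master Theorem for T(n) = 45T(n/6) + O(n^3):

a = 45, b = 6, c = 3
log_b(a) = log_6(45) = 2.1245

Case 3: c = 3 > log_6(45) = 2.1245
T(n) = O(n^3) = O(n^3)

For T(n) = 45T(n/6) + O(n^3): log_6(45) = 2.1245. This is Case 3 of the Master Theorem (c > log_b(a), work dominated by root), giving O(n^3).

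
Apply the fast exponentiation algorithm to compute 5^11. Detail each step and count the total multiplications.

Computing 5^11 by squaring (build up from 5^1; each line after the first costs one multiplication):

5^1 = 5
5^2 = (5^1)^2 = 5^2 = 25
5^4 = (5^2)^2 = 25^2 = 625
5^5 = 5 * 5^4 = 5 * 625 = 3125
5^10 = (5^5)^2 = 3125^2 = 9765625
5^11 = 5 * 5^10 = 5 * 9765625 = 48828125

Result: 48828125
Multiplications needed: 5 (5 lines after 5^1)

5^11 = 48828125. Using exponentiation by squaring, this requires 5 multiplications. The key idea: if the exponent is even, square the half-power; if odd, multiply by the base once.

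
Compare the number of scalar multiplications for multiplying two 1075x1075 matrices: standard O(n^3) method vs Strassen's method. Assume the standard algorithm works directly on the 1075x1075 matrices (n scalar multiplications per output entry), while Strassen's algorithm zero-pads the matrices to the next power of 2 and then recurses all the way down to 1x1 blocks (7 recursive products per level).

Matrix multiplication for 1075x1075 matrices:

Strassen's algorithm requires power-of-2 dimensions. Pad 1075x1075 to 2048x2048 (next power of 2).

Standard algorithm: 1075^3 = 1242296875 multiplications
Strassen's algorithm: 7^(log2(2048)) = 7^11 = 1977326743 multiplications
Difference: 1242296875 - 1977326743 = -735029868 (Strassen uses MORE here due to padding overhead — for small or just-over-power-of-2 n, padding can outweigh the per-level savings)

Standard: 1242296875 multiplications (1075^3). Strassen: 1977326743 multiplications (7^11, after padding to 2048x2048). Strassen reduces 8 recursive multiplications to 7 at each level.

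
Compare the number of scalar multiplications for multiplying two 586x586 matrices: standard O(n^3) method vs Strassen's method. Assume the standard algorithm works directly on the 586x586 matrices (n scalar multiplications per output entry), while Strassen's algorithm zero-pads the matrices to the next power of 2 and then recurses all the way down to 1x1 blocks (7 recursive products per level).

Matrix multiplication for 586x586 matrices:

Strassen's algorithm requires power-of-2 dimensions. Pad 586x586 to 1024x1024 (next power of 2).

Standard algorithm: 586^3 = 201230056 multiplications
Strassen's algorithm: 7^(log2(1024)) = 7^10 = 282475249 multiplications
Difference: 201230056 - 282475249 = -81245193 (Strassen uses MORE here due to padding overhead — for small or just-over-power-of-2 n, padding can outweigh the per-level savings)

Standard: 201230056 multiplications (586^3). Strassen: 282475249 multiplications (7^10, after padding to 1024x1024). Strassen reduces 8 recursive multiplications to 7 at each level.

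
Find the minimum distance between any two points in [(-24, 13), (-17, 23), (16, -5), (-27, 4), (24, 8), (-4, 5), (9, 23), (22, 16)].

Computing all pairwise distances among 8 points:

d((-24, 13), (-17, 23)) = 12.2066
d((-24, 13), (16, -5)) = 43.8634
d((-24, 13), (-27, 4)) = 9.4868
d((-24, 13), (24, 8)) = 48.2597
d((-24, 13), (-4, 5)) = 21.5407
d((-24, 13), (9, 23)) = 34.4819
d((-24, 13), (22, 16)) = 46.0977
d((-17, 23), (16, -5)) = 43.2782
d((-17, 23), (-27, 4)) = 21.4709
d((-17, 23), (24, 8)) = 43.6578
d((-17, 23), (-4, 5)) = 22.2036
d((-17, 23), (9, 23)) = 26.0
d((-17, 23), (22, 16)) = 39.6232
d((16, -5), (-27, 4)) = 43.9318
d((16, -5), (24, 8)) = 15.2643
d((16, -5), (-4, 5)) = 22.3607
d((16, -5), (9, 23)) = 28.8617
d((16, -5), (22, 16)) = 21.8403
d((-27, 4), (24, 8)) = 51.1566
d((-27, 4), (-4, 5)) = 23.0217
d((-27, 4), (9, 23)) = 40.7063
d((-27, 4), (22, 16)) = 50.448
d((24, 8), (-4, 5)) = 28.1603
d((24, 8), (9, 23)) = 21.2132
d((24, 8), (22, 16)) = 8.2462 <-- minimum
d((-4, 5), (9, 23)) = 22.2036
d((-4, 5), (22, 16)) = 28.2312
d((9, 23), (22, 16)) = 14.7648

Closest pair: (24, 8) and (22, 16) with distance 8.2462

The closest pair is (24, 8) and (22, 16) with Euclidean distance 8.2462. For 8 points, brute-force pairwise comparison is shown above. For large n, the divide-and-conquer algorithm (sort by x, recurse on halves, check the dividing strip) achieves O(n log n).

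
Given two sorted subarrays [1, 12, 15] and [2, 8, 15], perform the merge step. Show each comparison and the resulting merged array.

Merging process:

Compare 1 vs 2: take 1 from left. Merged: [1]
Compare 12 vs 2: take 2 from right. Merged: [1, 2]
Compare 12 vs 8: take 8 from right. Merged: [1, 2, 8]
Compare 12 vs 15: take 12 from left. Merged: [1, 2, 8, 12]
Compare 15 vs 15: take 15 from left. Merged: [1, 2, 8, 12, 15]
Append remaining from right: [15]. Merged: [1, 2, 8, 12, 15, 15]

Final merged array: [1, 2, 8, 12, 15, 15]
Total comparisons: 5

The merged array is [1, 2, 8, 12, 15, 15], requiring 5 comparisons. The merge step runs in O(n) time where n is the total number of elements.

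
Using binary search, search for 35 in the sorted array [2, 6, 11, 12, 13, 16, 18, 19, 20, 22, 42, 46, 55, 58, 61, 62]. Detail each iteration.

Binary search for 35 in [2, 6, 11, 12, 13, 16, 18, 19, 20, 22, 42, 46, 55, 58, 61, 62]:

lo=0, hi=15, mid=7, arr[mid]=19 -> 19 < 35, search right half
lo=8, hi=15, mid=11, arr[mid]=46 -> 46 > 35, search left half
lo=8, hi=10, mid=9, arr[mid]=22 -> 22 < 35, search right half
lo=10, hi=10, mid=10, arr[mid]=42 -> 42 > 35, search left half
lo=10 > hi=9, target 35 not found

Binary search determines that 35 is not in the array after 4 comparisons. The search space was exhausted without finding the target.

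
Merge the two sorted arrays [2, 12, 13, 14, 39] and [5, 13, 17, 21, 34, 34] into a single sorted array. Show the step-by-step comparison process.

Merging process:

Compare 2 vs 5: take 2 from left. Merged: [2]
Compare 12 vs 5: take 5 from right. Merged: [2, 5]
Compare 12 vs 13: take 12 from left. Merged: [2, 5, 12]
Compare 13 vs 13: take 13 from left. Merged: [2, 5, 12, 13]
Compare 14 vs 13: take 13 from right. Merged: [2, 5, 12, 13, 13]
Compare 14 vs 17: take 14 from left. Merged: [2, 5, 12, 13, 13, 14]
Compare 39 vs 17: take 17 from right. Merged: [2, 5, 12, 13, 13, 14, 17]
Compare 39 vs 21: take 21 from right. Merged: [2, 5, 12, 13, 13, 14, 17, 21]
Compare 39 vs 34: take 34 from right. Merged: [2, 5, 12, 13, 13, 14, 17, 21, 34]
Compare 39 vs 34: take 34 from right. Merged: [2, 5, 12, 13, 13, 14, 17, 21, 34, 34]
Append remaining from left: [39]. Merged: [2, 5, 12, 13, 13, 14, 17, 21, 34, 34, 39]

Final merged array: [2, 5, 12, 13, 13, 14, 17, 21, 34, 34, 39]
Total comparisons: 10

The merged array is [2, 5, 12, 13, 13, 14, 17, 21, 34, 34, 39], requiring 10 comparisons. The merge step runs in O(n) time where n is the total number of elements.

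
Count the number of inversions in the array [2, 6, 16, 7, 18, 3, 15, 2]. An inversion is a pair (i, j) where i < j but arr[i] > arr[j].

Finding inversions in [2, 6, 16, 7, 18, 3, 15, 2]:

(1, 5): arr[1]=6 > arr[5]=3
(1, 7): arr[1]=6 > arr[7]=2
(2, 3): arr[2]=16 > arr[3]=7
(2, 5): arr[2]=16 > arr[5]=3
(2, 6): arr[2]=16 > arr[6]=15
(2, 7): arr[2]=16 > arr[7]=2
(3, 5): arr[3]=7 > arr[5]=3
(3, 7): arr[3]=7 > arr[7]=2
(4, 5): arr[4]=18 > arr[5]=3
(4, 6): arr[4]=18 > arr[6]=15
(4, 7): arr[4]=18 > arr[7]=2
(5, 7): arr[5]=3 > arr[7]=2
(6, 7): arr[6]=15 > arr[7]=2

Total inversions: 13

The array has 13 inversion(s): (1,5), (1,7), (2,3), (2,5), (2,6), (2,7), (3,5), (3,7), (4,5), (4,6), (4,7), (5,7), (6,7). Each pair (i,j) satisfies i < j and arr[i] > arr[j].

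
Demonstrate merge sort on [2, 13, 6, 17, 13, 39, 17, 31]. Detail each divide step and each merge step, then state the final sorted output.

Merge sort trace:

Split: [2, 13, 6, 17, 13, 39, 17, 31] -> [2, 13, 6, 17] and [13, 39, 17, 31]
  Split: [2, 13, 6, 17] -> [2, 13] and [6, 17]
    Split: [2, 13] -> [2] and [13]
    Merge: [2] + [13] -> [2, 13]
    Split: [6, 17] -> [6] and [17]
    Merge: [6] + [17] -> [6, 17]
  Merge: [2, 13] + [6, 17] -> [2, 6, 13, 17]
  Split: [13, 39, 17, 31] -> [13, 39] and [17, 31]
    Split: [13, 39] -> [13] and [39]
    Merge: [13] + [39] -> [13, 39]
    Split: [17, 31] -> [17] and [31]
    Merge: [17] + [31] -> [17, 31]
  Merge: [13, 39] + [17, 31] -> [13, 17, 31, 39]
Merge: [2, 6, 13, 17] + [13, 17, 31, 39] -> [2, 6, 13, 13, 17, 17, 31, 39]

Final sorted array: [2, 6, 13, 13, 17, 17, 31, 39]

The merge sort proceeds by recursively splitting the array and merging sorted halves.
After all merges, the sorted array is [2, 6, 13, 13, 17, 17, 31, 39].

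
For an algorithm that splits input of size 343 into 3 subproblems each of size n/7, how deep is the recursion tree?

For divide and conquer with division factor 7:

Problem sizes at each level:
Level 0: 343
Level 1: 49
Level 2: 7
Level 3: 1

The root is level 0 and the size-1 base case is level 3 (the tree spans levels 0 through 3, i.e. 4 levels counting the root), so the depth is the number of divisions: log_7(343) = 3

The recursion tree depth is log_7(343) = 3. At each level, the problem size is divided by 7, so it takes 3 divisions to reduce to a base case of size 1. The algorithm makes 3 recursive calls at each level.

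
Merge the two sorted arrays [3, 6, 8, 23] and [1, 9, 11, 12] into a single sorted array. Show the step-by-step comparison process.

Merging process:

Compare 3 vs 1: take 1 from right. Merged: [1]
Compare 3 vs 9: take 3 from left. Merged: [1, 3]
Compare 6 vs 9: take 6 from left. Merged: [1, 3, 6]
Compare 8 vs 9: take 8 from left. Merged: [1, 3, 6, 8]
Compare 23 vs 9: take 9 from right. Merged: [1, 3, 6, 8, 9]
Compare 23 vs 11: take 11 from right. Merged: [1, 3, 6, 8, 9, 11]
Compare 23 vs 12: take 12 from right. Merged: [1, 3, 6, 8, 9, 11, 12]
Append remaining from left: [23]. Merged: [1, 3, 6, 8, 9, 11, 12, 23]

Final merged array: [1, 3, 6, 8, 9, 11, 12, 23]
Total comparisons: 7

The merged array is [1, 3, 6, 8, 9, 11, 12, 23], requiring 7 comparisons. The merge step runs in O(n) time where n is the total number of elements.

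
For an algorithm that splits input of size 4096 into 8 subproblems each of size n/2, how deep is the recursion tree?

For divide and conquer with division factor 2:

Problem sizes at each level:
Level 0: 4096
Level 1: 2048
Level 2: 1024
Level 3: 512
Level 4: 256
Level 5: 128
Level 6: 64
Level 7: 32
Level 8: 16
Level 9: 8
Level 10: 4
Level 11: 2
Level 12: 1

The root is level 0 and the size-1 base case is level 12 (the tree spans levels 0 through 12, i.e. 13 levels counting the root), so the depth is the number of divisions: log_2(4096) = 12

The recursion tree depth is log_2(4096) = 12. At each level, the problem size is divided by 2, so it takes 12 divisions to reduce to a base case of size 1. The algorithm makes 8 recursive calls at each level.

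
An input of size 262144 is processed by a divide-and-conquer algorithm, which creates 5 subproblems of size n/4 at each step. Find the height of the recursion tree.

For divide and conquer with division factor 4:

Problem sizes at each level:
Level 0: 262144
Level 1: 65536
Level 2: 16384
Level 3: 4096
Level 4: 1024
Level 5: 256
Level 6: 64
Level 7: 16
Level 8: 4
Level 9: 1

The root is level 0 and the size-1 base case is level 9 (the tree spans levels 0 through 9, i.e. 10 levels counting the root), so the depth is the number of divisions: log_4(262144) = 9

The recursion tree depth is log_4(262144) = 9. At each level, the problem size is divided by 4, so it takes 9 divisions to reduce to a base case of size 1. The algorithm makes 5 recursive calls at each level.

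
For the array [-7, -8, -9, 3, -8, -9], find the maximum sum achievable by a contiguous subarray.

Using Kadane's algorithm on [-7, -8, -9, 3, -8, -9]:

Scanning through the array:
Position 1 (value -8): max_ending_here = -8, max_so_far = -7
Position 2 (value -9): max_ending_here = -9, max_so_far = -7
Position 3 (value 3): max_ending_here = 3, max_so_far = 3
Position 4 (value -8): max_ending_here = -5, max_so_far = 3
Position 5 (value -9): max_ending_here = -9, max_so_far = 3

Maximum subarray: [3]
Maximum sum: 3

The maximum subarray is [3] with sum 3. This subarray runs from index 3 to index 3.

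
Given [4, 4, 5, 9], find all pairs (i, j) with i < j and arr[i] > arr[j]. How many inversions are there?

Finding inversions in [4, 4, 5, 9]:


Total inversions: 0

The array has 0 inversions. It is already sorted.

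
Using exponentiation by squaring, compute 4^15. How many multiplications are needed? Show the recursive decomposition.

Computing 4^15 by squaring (build up from 4^1; each line after the first costs one multiplication):

4^1 = 4
4^2 = (4^1)^2 = 4^2 = 16
4^3 = 4 * 4^2 = 4 * 16 = 64
4^6 = (4^3)^2 = 64^2 = 4096
4^7 = 4 * 4^6 = 4 * 4096 = 16384
4^14 = (4^7)^2 = 16384^2 = 268435456
4^15 = 4 * 4^14 = 4 * 268435456 = 1073741824

Result: 1073741824
Multiplications needed: 6 (6 lines after 4^1)

4^15 = 1073741824. Using exponentiation by squaring, this requires 6 multiplications. The key idea: if the exponent is even, square the half-power; if odd, multiply by the base once.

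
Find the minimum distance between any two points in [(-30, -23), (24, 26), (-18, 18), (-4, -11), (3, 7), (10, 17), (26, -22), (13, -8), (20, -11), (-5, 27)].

Computing all pairwise distances among 10 points:

d((-30, -23), (24, 26)) = 72.9178
d((-30, -23), (-18, 18)) = 42.72
d((-30, -23), (-4, -11)) = 28.6356
d((-30, -23), (3, 7)) = 44.5982
d((-30, -23), (10, 17)) = 56.5685
d((-30, -23), (26, -22)) = 56.0089
d((-30, -23), (13, -8)) = 45.5412
d((-30, -23), (20, -11)) = 51.4198
d((-30, -23), (-5, 27)) = 55.9017
d((24, 26), (-18, 18)) = 42.7551
d((24, 26), (-4, -11)) = 46.4004
d((24, 26), (3, 7)) = 28.3196
d((24, 26), (10, 17)) = 16.6433
d((24, 26), (26, -22)) = 48.0416
d((24, 26), (13, -8)) = 35.7351
d((24, 26), (20, -11)) = 37.2156
d((24, 26), (-5, 27)) = 29.0172
d((-18, 18), (-4, -11)) = 32.2025
d((-18, 18), (3, 7)) = 23.7065
d((-18, 18), (10, 17)) = 28.0179
d((-18, 18), (26, -22)) = 59.4643
d((-18, 18), (13, -8)) = 40.4599
d((-18, 18), (20, -11)) = 47.8017
d((-18, 18), (-5, 27)) = 15.8114
d((-4, -11), (3, 7)) = 19.3132
d((-4, -11), (10, 17)) = 31.305
d((-4, -11), (26, -22)) = 31.9531
d((-4, -11), (13, -8)) = 17.2627
d((-4, -11), (20, -11)) = 24.0
d((-4, -11), (-5, 27)) = 38.0132
d((3, 7), (10, 17)) = 12.2066
d((3, 7), (26, -22)) = 37.0135
d((3, 7), (13, -8)) = 18.0278
d((3, 7), (20, -11)) = 24.7588
d((3, 7), (-5, 27)) = 21.5407
d((10, 17), (26, -22)) = 42.1545
d((10, 17), (13, -8)) = 25.1794
d((10, 17), (20, -11)) = 29.7321
d((10, 17), (-5, 27)) = 18.0278
d((26, -22), (13, -8)) = 19.105
d((26, -22), (20, -11)) = 12.53
d((26, -22), (-5, 27)) = 57.9828
d((13, -8), (20, -11)) = 7.6158 <-- minimum
d((13, -8), (-5, 27)) = 39.3573
d((20, -11), (-5, 27)) = 45.4863

Closest pair: (13, -8) and (20, -11) with distance 7.6158

The closest pair is (13, -8) and (20, -11) with Euclidean distance 7.6158. For 10 points, brute-force pairwise comparison is shown above. For large n, the divide-and-conquer algorithm (sort by x, recurse on halves, check the dividing strip) achieves O(n log n).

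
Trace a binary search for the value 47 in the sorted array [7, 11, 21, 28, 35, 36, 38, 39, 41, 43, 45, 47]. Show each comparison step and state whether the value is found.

Binary search for 47 in [7, 11, 21, 28, 35, 36, 38, 39, 41, 43, 45, 47]:

lo=0, hi=11, mid=5, arr[mid]=36 -> 36 < 47, search right half
lo=6, hi=11, mid=8, arr[mid]=41 -> 41 < 47, search right half
lo=9, hi=11, mid=10, arr[mid]=45 -> 45 < 47, search right half
lo=11, hi=11, mid=11, arr[mid]=47 -> Found target at index 11!

Binary search finds 47 at index 11 after 4 comparisons. The search repeatedly halves the search space by comparing with the middle element.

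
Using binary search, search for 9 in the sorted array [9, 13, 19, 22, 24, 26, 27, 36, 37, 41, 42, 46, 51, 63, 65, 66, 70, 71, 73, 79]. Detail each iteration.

Binary search for 9 in [9, 13, 19, 22, 24, 26, 27, 36, 37, 41, 42, 46, 51, 63, 65, 66, 70, 71, 73, 79]:

lo=0, hi=19, mid=9, arr[mid]=41 -> 41 > 9, search left half
lo=0, hi=8, mid=4, arr[mid]=24 -> 24 > 9, search left half
lo=0, hi=3, mid=1, arr[mid]=13 -> 13 > 9, search left half
lo=0, hi=0, mid=0, arr[mid]=9 -> Found target at index 0!

Binary search finds 9 at index 0 after 4 comparisons. The search repeatedly halves the search space by comparing with the middle element.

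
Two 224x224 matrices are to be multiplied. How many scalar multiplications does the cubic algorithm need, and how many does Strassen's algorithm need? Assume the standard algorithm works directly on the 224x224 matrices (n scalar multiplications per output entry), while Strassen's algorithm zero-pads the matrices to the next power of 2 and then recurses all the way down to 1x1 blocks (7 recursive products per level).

Matrix multiplication for 224x224 matrices:

Strassen's algorithm requires power-of-2 dimensions. Pad 224x224 to 256x256 (next power of 2).

Standard algorithm: 224^3 = 11239424 multiplications
Strassen's algorithm: 7^(log2(256)) = 7^8 = 5764801 multiplications
Savings: 11239424 - 5764801 = 5474623 multiplications

Standard: 11239424 multiplications (224^3). Strassen: 5764801 multiplications (7^8, after padding to 256x256). Strassen reduces 8 recursive multiplications to 7 at each level.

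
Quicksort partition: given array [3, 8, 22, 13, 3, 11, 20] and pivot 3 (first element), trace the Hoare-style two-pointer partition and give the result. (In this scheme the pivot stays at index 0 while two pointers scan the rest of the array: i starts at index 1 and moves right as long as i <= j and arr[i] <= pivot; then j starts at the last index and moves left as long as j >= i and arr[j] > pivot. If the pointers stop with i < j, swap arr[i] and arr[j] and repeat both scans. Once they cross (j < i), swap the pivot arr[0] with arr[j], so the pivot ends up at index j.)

Hoare-style two-pointer partition with pivot = 3:

Initial array: [3, 8, 22, 13, 3, 11, 20]

Pointers start at i = 1, j = 6.
i stops at index 1 (arr[1]=8 > 3), j stops at index 4 (arr[4]=3 <= 3): swap arr[1] and arr[4], array becomes [3, 3, 22, 13, 8, 11, 20]
i ends at 2, j ends at 1: the pointers have crossed (j < i), so scanning stops.

Swap pivot arr[0] with arr[1] to place pivot at position 1: [3, 3, 22, 13, 8, 11, 20]
Pivot position: 1

After partitioning with pivot 3, the array becomes [3, 3, 22, 13, 8, 11, 20]. The pivot is placed at index 1. All elements to the left of the pivot are <= 3, and all elements to the right are > 3.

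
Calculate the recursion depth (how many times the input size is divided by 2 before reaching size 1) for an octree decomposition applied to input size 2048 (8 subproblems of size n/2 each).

For divide and conquer with division factor 2:

Problem sizes at each level:
Level 0: 2048
Level 1: 1024
Level 2: 512
Level 3: 256
Level 4: 128
Level 5: 64
Level 6: 32
Level 7: 16
Level 8: 8
Level 9: 4
Level 10: 2
Level 11: 1

The root is level 0 and the size-1 base case is level 11 (the tree spans levels 0 through 11, i.e. 12 levels counting the root), so the depth is the number of divisions: log_2(2048) = 11

The recursion tree depth is log_2(2048) = 11. At each level, the problem size is divided by 2, so it takes 11 divisions to reduce to a base case of size 1. The algorithm makes 8 recursive calls at each level.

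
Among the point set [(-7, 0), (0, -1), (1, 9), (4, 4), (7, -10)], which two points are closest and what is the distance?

Computing all pairwise distances among 5 points:

d((-7, 0), (0, -1)) = 7.0711
d((-7, 0), (1, 9)) = 12.0416
d((-7, 0), (4, 4)) = 11.7047
d((-7, 0), (7, -10)) = 17.2047
d((0, -1), (1, 9)) = 10.0499
d((0, -1), (4, 4)) = 6.4031
d((0, -1), (7, -10)) = 11.4018
d((1, 9), (4, 4)) = 5.831 <-- minimum
d((1, 9), (7, -10)) = 19.9249
d((4, 4), (7, -10)) = 14.3178

Closest pair: (1, 9) and (4, 4) with distance 5.831

The closest pair is (1, 9) and (4, 4) with Euclidean distance 5.831. For 5 points, brute-force pairwise comparison is shown above. For large n, the divide-and-conquer algorithm (sort by x, recurse on halves, check the dividing strip) achieves O(n log n).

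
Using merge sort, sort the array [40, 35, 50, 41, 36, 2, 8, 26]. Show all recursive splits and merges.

Merge sort trace:

Split: [40, 35, 50, 41, 36, 2, 8, 26] -> [40, 35, 50, 41] and [36, 2, 8, 26]
  Split: [40, 35, 50, 41] -> [40, 35] and [50, 41]
    Split: [40, 35] -> [40] and [35]
    Merge: [40] + [35] -> [35, 40]
    Split: [50, 41] -> [50] and [41]
    Merge: [50] + [41] -> [41, 50]
  Merge: [35, 40] + [41, 50] -> [35, 40, 41, 50]
  Split: [36, 2, 8, 26] -> [36, 2] and [8, 26]
    Split: [36, 2] -> [36] and [2]
    Merge: [36] + [2] -> [2, 36]
    Split: [8, 26] -> [8] and [26]
    Merge: [8] + [26] -> [8, 26]
  Merge: [2, 36] + [8, 26] -> [2, 8, 26, 36]
Merge: [35, 40, 41, 50] + [2, 8, 26, 36] -> [2, 8, 26, 35, 36, 40, 41, 50]

Final sorted array: [2, 8, 26, 35, 36, 40, 41, 50]

The merge sort proceeds by recursively splitting the array and merging sorted halves.
After all merges, the sorted array is [2, 8, 26, 35, 36, 40, 41, 50].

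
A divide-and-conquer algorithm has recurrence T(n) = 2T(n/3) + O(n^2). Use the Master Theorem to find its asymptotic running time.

Master Theorem for T(n) = 2T(n/3) + O(n^2):

a = 2, b = 3, c = 2
log_b(a) = log_3(2) = 0.6309

Case 3: c = 2 > log_3(2) = 0.6309
T(n) = O(n^2) = O(n^2)

For T(n) = 2T(n/3) + O(n^2): log_3(2) = 0.6309. This is Case 3 of the Master Theorem (c > log_b(a), work dominated by root), giving O(n^2).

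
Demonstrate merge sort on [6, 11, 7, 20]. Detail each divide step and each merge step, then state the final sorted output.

Merge sort trace:

Split: [6, 11, 7, 20] -> [6, 11] and [7, 20]
  Split: [6, 11] -> [6] and [11]
  Merge: [6] + [11] -> [6, 11]
  Split: [7, 20] -> [7] and [20]
  Merge: [7] + [20] -> [7, 20]
Merge: [6, 11] + [7, 20] -> [6, 7, 11, 20]

Final sorted array: [6, 7, 11, 20]

The merge sort proceeds by recursively splitting the array and merging sorted halves.
After all merges, the sorted array is [6, 7, 11, 20].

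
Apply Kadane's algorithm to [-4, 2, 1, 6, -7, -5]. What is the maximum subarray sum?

Using Kadane's algorithm on [-4, 2, 1, 6, -7, -5]:

Scanning through the array:
Position 1 (value 2): max_ending_here = 2, max_so_far = 2
Position 2 (value 1): max_ending_here = 3, max_so_far = 3
Position 3 (value 6): max_ending_here = 9, max_so_far = 9
Position 4 (value -7): max_ending_here = 2, max_so_far = 9
Position 5 (value -5): max_ending_here = -3, max_so_far = 9

Maximum subarray: [2, 1, 6]
Maximum sum: 9

The maximum subarray is [2, 1, 6] with sum 9. This subarray runs from index 1 to index 3.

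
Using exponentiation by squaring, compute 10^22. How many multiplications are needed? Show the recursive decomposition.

Computing 10^22 by squaring (build up from 10^1; each line after the first costs one multiplication):

10^1 = 10
10^2 = (10^1)^2 = 10^2 = 100
10^4 = (10^2)^2 = 100^2 = 10000
10^5 = 10 * 10^4 = 10 * 10000 = 100000
10^10 = (10^5)^2 = 100000^2 = 10000000000
10^11 = 10 * 10^10 = 10 * 10000000000 = 100000000000
10^22 = (10^11)^2 = 100000000000^2 = 10000000000000000000000

Result: 10000000000000000000000
Multiplications needed: 6 (6 lines after 10^1)

10^22 = 10000000000000000000000. Using exponentiation by squaring, this requires 6 multiplications. The key idea: if the exponent is even, square the half-power; if odd, multiply by the base once.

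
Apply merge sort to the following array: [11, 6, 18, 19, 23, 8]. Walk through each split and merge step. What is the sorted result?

Merge sort trace:

Split: [11, 6, 18, 19, 23, 8] -> [11, 6, 18] and [19, 23, 8]
  Split: [11, 6, 18] -> [11] and [6, 18]
    Split: [6, 18] -> [6] and [18]
    Merge: [6] + [18] -> [6, 18]
  Merge: [11] + [6, 18] -> [6, 11, 18]
  Split: [19, 23, 8] -> [19] and [23, 8]
    Split: [23, 8] -> [23] and [8]
    Merge: [23] + [8] -> [8, 23]
  Merge: [19] + [8, 23] -> [8, 19, 23]
Merge: [6, 11, 18] + [8, 19, 23] -> [6, 8, 11, 18, 19, 23]

Final sorted array: [6, 8, 11, 18, 19, 23]

The merge sort proceeds by recursively splitting the array and merging sorted halves.
After all merges, the sorted array is [6, 8, 11, 18, 19, 23].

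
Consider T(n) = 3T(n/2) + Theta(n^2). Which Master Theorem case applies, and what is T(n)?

Master Theorem for T(n) = 3T(n/2) + O(n^2):

a = 3, b = 2, c = 2
log_b(a) = log_2(3) = 1.5850

Case 3: c = 2 > log_2(3) = 1.5850
T(n) = O(n^2) = O(n^2)

For T(n) = 3T(n/2) + O(n^2): log_2(3) = 1.5850. This is Case 3 of the Master Theorem (c > log_b(a), work dominated by root), giving O(n^2).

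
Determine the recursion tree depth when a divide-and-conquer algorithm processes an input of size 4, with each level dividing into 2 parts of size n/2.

For divide and conquer with division factor 2:

Problem sizes at each level:
Level 0: 4
Level 1: 2
Level 2: 1

The root is level 0 and the size-1 base case is level 2 (the tree spans levels 0 through 2, i.e. 3 levels counting the root), so the depth is the number of divisions: log_2(4) = 2

The recursion tree depth is log_2(4) = 2. At each level, the problem size is divided by 2, so it takes 2 divisions to reduce to a base case of size 1. The algorithm makes 2 recursive calls at each level.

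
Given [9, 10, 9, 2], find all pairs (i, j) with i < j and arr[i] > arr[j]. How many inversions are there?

Finding inversions in [9, 10, 9, 2]:

(0, 3): arr[0]=9 > arr[3]=2
(1, 2): arr[1]=10 > arr[2]=9
(1, 3): arr[1]=10 > arr[3]=2
(2, 3): arr[2]=9 > arr[3]=2

Total inversions: 4

The array has 4 inversion(s): (0,3), (1,2), (1,3), (2,3). Each pair (i,j) satisfies i < j and arr[i] > arr[j].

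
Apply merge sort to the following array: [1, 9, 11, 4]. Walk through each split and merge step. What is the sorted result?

Merge sort trace:

Split: [1, 9, 11, 4] -> [1, 9] and [11, 4]
  Split: [1, 9] -> [1] and [9]
  Merge: [1] + [9] -> [1, 9]
  Split: [11, 4] -> [11] and [4]
  Merge: [11] + [4] -> [4, 11]
Merge: [1, 9] + [4, 11] -> [1, 4, 9, 11]

Final sorted array: [1, 4, 9, 11]

The merge sort proceeds by recursively splitting the array and merging sorted halves.
After all merges, the sorted array is [1, 4, 9, 11].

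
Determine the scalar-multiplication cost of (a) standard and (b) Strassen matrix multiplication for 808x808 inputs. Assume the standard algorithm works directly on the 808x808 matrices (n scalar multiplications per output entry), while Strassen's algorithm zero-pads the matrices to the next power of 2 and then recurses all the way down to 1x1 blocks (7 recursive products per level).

Matrix multiplication for 808x808 matrices:

Strassen's algorithm requires power-of-2 dimensions. Pad 808x808 to 1024x1024 (next power of 2).

Standard algorithm: 808^3 = 527514112 multiplications
Strassen's algorithm: 7^(log2(1024)) = 7^10 = 282475249 multiplications
Savings: 527514112 - 282475249 = 245038863 multiplications

Standard: 527514112 multiplications (808^3). Strassen: 282475249 multiplications (7^10, after padding to 1024x1024). Strassen reduces 8 recursive multiplications to 7 at each level.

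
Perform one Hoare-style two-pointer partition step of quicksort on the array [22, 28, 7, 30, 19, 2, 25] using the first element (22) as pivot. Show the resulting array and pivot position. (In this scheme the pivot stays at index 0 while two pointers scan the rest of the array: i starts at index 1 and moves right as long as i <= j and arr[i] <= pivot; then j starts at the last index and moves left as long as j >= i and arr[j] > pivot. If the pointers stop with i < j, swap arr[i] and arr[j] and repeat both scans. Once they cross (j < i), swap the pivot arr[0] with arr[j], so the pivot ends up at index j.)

Hoare-style two-pointer partition with pivot = 22:

Initial array: [22, 28, 7, 30, 19, 2, 25]

Pointers start at i = 1, j = 6.
i stops at index 1 (arr[1]=28 > 22), j stops at index 5 (arr[5]=2 <= 22): swap arr[1] and arr[5], array becomes [22, 2, 7, 30, 19, 28, 25]
i stops at index 3 (arr[3]=30 > 22), j stops at index 4 (arr[4]=19 <= 22): swap arr[3] and arr[4], array becomes [22, 2, 7, 19, 30, 28, 25]
i ends at 4, j ends at 3: the pointers have crossed (j < i), so scanning stops.

Swap pivot arr[0] with arr[3] to place pivot at position 3: [19, 2, 7, 22, 30, 28, 25]
Pivot position: 3

After partitioning with pivot 22, the array becomes [19, 2, 7, 22, 30, 28, 25]. The pivot is placed at index 3. All elements to the left of the pivot are <= 22, and all elements to the right are > 22.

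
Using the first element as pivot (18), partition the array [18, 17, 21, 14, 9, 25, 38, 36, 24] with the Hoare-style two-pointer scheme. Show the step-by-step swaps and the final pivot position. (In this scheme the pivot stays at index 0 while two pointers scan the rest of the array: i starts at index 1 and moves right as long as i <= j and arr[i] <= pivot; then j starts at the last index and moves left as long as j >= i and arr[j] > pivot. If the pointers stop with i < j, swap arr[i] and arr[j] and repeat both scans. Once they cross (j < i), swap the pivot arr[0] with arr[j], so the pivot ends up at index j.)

Hoare-style two-pointer partition with pivot = 18:

Initial array: [18, 17, 21, 14, 9, 25, 38, 36, 24]

Pointers start at i = 1, j = 8.
i stops at index 2 (arr[2]=21 > 18), j stops at index 4 (arr[4]=9 <= 18): swap arr[2] and arr[4], array becomes [18, 17, 9, 14, 21, 25, 38, 36, 24]
i ends at 4, j ends at 3: the pointers have crossed (j < i), so scanning stops.

Swap pivot arr[0] with arr[3] to place pivot at position 3: [14, 17, 9, 18, 21, 25, 38, 36, 24]
Pivot position: 3

After partitioning with pivot 18, the array becomes [14, 17, 9, 18, 21, 25, 38, 36, 24]. The pivot is placed at index 3. All elements to the left of the pivot are <= 18, and all elements to the right are > 18.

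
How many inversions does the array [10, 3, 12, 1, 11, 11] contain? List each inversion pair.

Finding inversions in [10, 3, 12, 1, 11, 11]:

(0, 1): arr[0]=10 > arr[1]=3
(0, 3): arr[0]=10 > arr[3]=1
(1, 3): arr[1]=3 > arr[3]=1
(2, 3): arr[2]=12 > arr[3]=1
(2, 4): arr[2]=12 > arr[4]=11
(2, 5): arr[2]=12 > arr[5]=11

Total inversions: 6

The array has 6 inversion(s): (0,1), (0,3), (1,3), (2,3), (2,4), (2,5). Each pair (i,j) satisfies i < j and arr[i] > arr[j].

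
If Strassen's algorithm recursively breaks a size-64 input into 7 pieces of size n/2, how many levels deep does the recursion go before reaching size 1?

For divide and conquer with division factor 2:

Problem sizes at each level:
Level 0: 64
Level 1: 32
Level 2: 16
Level 3: 8
Level 4: 4
Level 5: 2
Level 6: 1

The root is level 0 and the size-1 base case is level 6 (the tree spans levels 0 through 6, i.e. 7 levels counting the root), so the depth is the number of divisions: log_2(64) = 6

The recursion tree depth is log_2(64) = 6. At each level, the problem size is divided by 2, so it takes 6 divisions to reduce to a base case of size 1. The algorithm makes 7 recursive calls at each level.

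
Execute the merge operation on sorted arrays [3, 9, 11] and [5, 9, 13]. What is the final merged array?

Merging process:

Compare 3 vs 5: take 3 from left. Merged: [3]
Compare 9 vs 5: take 5 from right. Merged: [3, 5]
Compare 9 vs 9: take 9 from left. Merged: [3, 5, 9]
Compare 11 vs 9: take 9 from right. Merged: [3, 5, 9, 9]
Compare 11 vs 13: take 11 from left. Merged: [3, 5, 9, 9, 11]
Append remaining from right: [13]. Merged: [3, 5, 9, 9, 11, 13]

Final merged array: [3, 5, 9, 9, 11, 13]
Total comparisons: 5

The merged array is [3, 5, 9, 9, 11, 13], requiring 5 comparisons. The merge step runs in O(n) time where n is the total number of elements.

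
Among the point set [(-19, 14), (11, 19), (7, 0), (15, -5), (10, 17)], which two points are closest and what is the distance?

Computing all pairwise distances among 5 points:

d((-19, 14), (11, 19)) = 30.4138
d((-19, 14), (7, 0)) = 29.5296
d((-19, 14), (15, -5)) = 38.9487
d((-19, 14), (10, 17)) = 29.1548
d((11, 19), (7, 0)) = 19.4165
d((11, 19), (15, -5)) = 24.3311
d((11, 19), (10, 17)) = 2.2361 <-- minimum
d((7, 0), (15, -5)) = 9.434
d((7, 0), (10, 17)) = 17.2627
d((15, -5), (10, 17)) = 22.561

Closest pair: (11, 19) and (10, 17) with distance 2.2361

The closest pair is (11, 19) and (10, 17) with Euclidean distance 2.2361. For 5 points, brute-force pairwise comparison is shown above. For large n, the divide-and-conquer algorithm (sort by x, recurse on halves, check the dividing strip) achieves O(n log n).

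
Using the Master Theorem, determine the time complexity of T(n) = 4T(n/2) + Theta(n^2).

Master Theorem for T(n) = 4T(n/2) + O(n^2):

a = 4, b = 2, c = 2
log_b(a) = log_2(4) = 2.0000

Case 2: c = 2 = log_2(4) = 2.0000
T(n) = O(n^2 log n) = O(n^2 log n)

For T(n) = 4T(n/2) + O(n^2): log_2(4) = 2.0000. This is Case 2 of the Master Theorem (c = log_b(a), equal work at all levels), giving O(n^2 log n).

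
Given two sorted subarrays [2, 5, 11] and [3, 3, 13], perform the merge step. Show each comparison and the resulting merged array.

Merging process:

Compare 2 vs 3: take 2 from left. Merged: [2]
Compare 5 vs 3: take 3 from right. Merged: [2, 3]
Compare 5 vs 3: take 3 from right. Merged: [2, 3, 3]
Compare 5 vs 13: take 5 from left. Merged: [2, 3, 3, 5]
Compare 11 vs 13: take 11 from left. Merged: [2, 3, 3, 5, 11]
Append remaining from right: [13]. Merged: [2, 3, 3, 5, 11, 13]

Final merged array: [2, 3, 3, 5, 11, 13]
Total comparisons: 5

The merged array is [2, 3, 3, 5, 11, 13], requiring 5 comparisons. The merge step runs in O(n) time where n is the total number of elements.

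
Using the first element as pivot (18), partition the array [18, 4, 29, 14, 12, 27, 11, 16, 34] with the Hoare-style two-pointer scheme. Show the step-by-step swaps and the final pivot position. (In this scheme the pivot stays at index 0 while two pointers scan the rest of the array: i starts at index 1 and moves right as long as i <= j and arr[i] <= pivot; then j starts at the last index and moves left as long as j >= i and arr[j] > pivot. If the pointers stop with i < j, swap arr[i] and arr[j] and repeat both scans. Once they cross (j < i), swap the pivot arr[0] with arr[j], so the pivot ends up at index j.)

Hoare-style two-pointer partition with pivot = 18:

Initial array: [18, 4, 29, 14, 12, 27, 11, 16, 34]

Pointers start at i = 1, j = 8.
i stops at index 2 (arr[2]=29 > 18), j stops at index 7 (arr[7]=16 <= 18): swap arr[2] and arr[7], array becomes [18, 4, 16, 14, 12, 27, 11, 29, 34]
i stops at index 5 (arr[5]=27 > 18), j stops at index 6 (arr[6]=11 <= 18): swap arr[5] and arr[6], array becomes [18, 4, 16, 14, 12, 11, 27, 29, 34]
i ends at 6, j ends at 5: the pointers have crossed (j < i), so scanning stops.

Swap pivot arr[0] with arr[5] to place pivot at position 5: [11, 4, 16, 14, 12, 18, 27, 29, 34]
Pivot position: 5

After partitioning with pivot 18, the array becomes [11, 4, 16, 14, 12, 18, 27, 29, 34]. The pivot is placed at index 5. All elements to the left of the pivot are <= 18, and all elements to the right are > 18.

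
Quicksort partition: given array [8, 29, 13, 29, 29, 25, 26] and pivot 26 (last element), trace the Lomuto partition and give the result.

Lomuto partition with pivot = 26:

Initial array: [8, 29, 13, 29, 29, 25, 26]

arr[0]=8 <= 26: swap with position 0, array becomes [8, 29, 13, 29, 29, 25, 26]
arr[1]=29 > 26: no swap
arr[2]=13 <= 26: swap with position 1, array becomes [8, 13, 29, 29, 29, 25, 26]
arr[3]=29 > 26: no swap
arr[4]=29 > 26: no swap
arr[5]=25 <= 26: swap with position 2, array becomes [8, 13, 25, 29, 29, 29, 26]

Place pivot at position 3: [8, 13, 25, 26, 29, 29, 29]
Pivot position: 3

After partitioning with pivot 26, the array becomes [8, 13, 25, 26, 29, 29, 29]. The pivot is placed at index 3. All elements to the left of the pivot are <= 26, and all elements to the right are > 26.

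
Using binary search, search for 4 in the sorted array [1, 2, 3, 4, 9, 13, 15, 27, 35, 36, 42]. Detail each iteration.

Binary search for 4 in [1, 2, 3, 4, 9, 13, 15, 27, 35, 36, 42]:

lo=0, hi=10, mid=5, arr[mid]=13 -> 13 > 4, search left half
lo=0, hi=4, mid=2, arr[mid]=3 -> 3 < 4, search right half
lo=3, hi=4, mid=3, arr[mid]=4 -> Found target at index 3!

Binary search finds 4 at index 3 after 3 comparisons. The search repeatedly halves the search space by comparing with the middle element.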